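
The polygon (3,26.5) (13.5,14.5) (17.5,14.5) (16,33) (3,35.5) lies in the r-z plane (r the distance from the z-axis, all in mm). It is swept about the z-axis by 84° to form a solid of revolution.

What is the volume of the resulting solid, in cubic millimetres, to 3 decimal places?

Profile (r,z), 5 vertices: (3,26.5) (13.5,14.5) (17.5,14.5) (16,33) (3,35.5)
edge 0: (3,26.5)→(13.5,14.5)  cross = 3·14.5 − 13.5·26.5 = -314.2500; (r_i+r_j)·cross = 16.5·-314.2500 = -5185.1250
edge 1: (13.5,14.5)→(17.5,14.5)  cross = 13.5·14.5 − 17.5·14.5 = -58.0000; (r_i+r_j)·cross = 31·-58.0000 = -1798.0000
edge 2: (17.5,14.5)→(16,33)  cross = 17.5·33 − 16·14.5 = 345.5000; (r_i+r_j)·cross = 33.5·345.5000 = 11574.2500
edge 3: (16,33)→(3,35.5)  cross = 16·35.5 − 3·33 = 469.0000; (r_i+r_j)·cross = 19·469.0000 = 8911.0000
edge 4: (3,35.5)→(3,26.5)  cross = 3·26.5 − 3·35.5 = -27.0000; (r_i+r_j)·cross = 6·-27.0000 = -162.0000
Σcross = 415.2500 → A = |Σcross|/2 = 207.6250 mm²
Σ(r_i+r_j)·cross = 13340.1250 → first moment M = |Σ|/6 = 2223.3542
R_c = M/A = 2223.3542/207.6250 = 10.7085 mm
θ = 84° = 1.466077 rad
V = θ·R_c·A = 1.466077·10.7085·207.6250 = 3259.607 mm³

Volume = 3259.607 mm³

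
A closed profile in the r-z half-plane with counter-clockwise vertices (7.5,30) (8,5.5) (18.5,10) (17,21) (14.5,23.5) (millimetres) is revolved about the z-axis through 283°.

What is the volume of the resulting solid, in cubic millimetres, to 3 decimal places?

Volume = 10524.580 mm³

Profile (r,z), 5 vertices: (7.5,30) (8,5.5) (18.5,10) (17,21) (14.5,23.5)
edge 0: (7.5,30)→(8,5.5)  cross = 7.5·5.5 − 8·30 = -198.7500; (r_i+r_j)·cross = 15.5·-198.7500 = -3080.6250
edge 1: (8,5.5)→(18.5,10)  cross = 8·10 − 18.5·5.5 = -21.7500; (r_i+r_j)·cross = 26.5·-21.7500 = -576.3750
edge 2: (18.5,10)→(17,21)  cross = 18.5·21 − 17·10 = 218.5000; (r_i+r_j)·cross = 35.5·218.5000 = 7756.7500
edge 3: (17,21)→(14.5,23.5)  cross = 17·23.5 − 14.5·21 = 95.0000; (r_i+r_j)·cross = 31.5·95.0000 = 2992.5000
edge 4: (14.5,23.5)→(7.5,30)  cross = 14.5·30 − 7.5·23.5 = 258.7500; (r_i+r_j)·cross = 22·258.7500 = 5692.5000
Σcross = 351.7500 → A = |Σcross|/2 = 175.8750 mm²
Σ(r_i+r_j)·cross = 12784.7500 → first moment M = |Σ|/6 = 2130.7917
R_c = M/A = 2130.7917/175.8750 = 12.1154 mm
θ = 283° = 4.939282 rad
V = θ·R_c·A = 4.939282·12.1154·175.8750 = 10524.580 mm³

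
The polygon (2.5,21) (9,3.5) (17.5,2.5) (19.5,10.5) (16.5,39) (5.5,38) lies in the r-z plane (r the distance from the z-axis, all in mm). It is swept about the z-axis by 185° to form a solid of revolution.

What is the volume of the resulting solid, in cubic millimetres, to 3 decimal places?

Profile (r,z), 6 vertices: (2.5,21) (9,3.5) (17.5,2.5) (19.5,10.5) (16.5,39) (5.5,38)
edge 0: (2.5,21)→(9,3.5)  cross = 2.5·3.5 − 9·21 = -180.2500; (r_i+r_j)·cross = 11.5·-180.2500 = -2072.8750
edge 1: (9,3.5)→(17.5,2.5)  cross = 9·2.5 − 17.5·3.5 = -38.7500; (r_i+r_j)·cross = 26.5·-38.7500 = -1026.8750
edge 2: (17.5,2.5)→(19.5,10.5)  cross = 17.5·10.5 − 19.5·2.5 = 135.0000; (r_i+r_j)·cross = 37·135.0000 = 4995.0000
edge 3: (19.5,10.5)→(16.5,39)  cross = 19.5·39 − 16.5·10.5 = 587.2500; (r_i+r_j)·cross = 36·587.2500 = 21141.0000
edge 4: (16.5,39)→(5.5,38)  cross = 16.5·38 − 5.5·39 = 412.5000; (r_i+r_j)·cross = 22·412.5000 = 9075.0000
edge 5: (5.5,38)→(2.5,21)  cross = 5.5·21 − 2.5·38 = 20.5000; (r_i+r_j)·cross = 8·20.5000 = 164.0000
Σcross = 936.2500 → A = |Σcross|/2 = 468.1250 mm²
Σ(r_i+r_j)·cross = 32275.2500 → first moment M = |Σ|/6 = 5379.2083
R_c = M/A = 5379.2083/468.1250 = 11.4910 mm
θ = 185° = 3.228859 rad
V = θ·R_c·A = 3.228859·11.4910·468.1250 = 17368.706 mm³

Volume = 17368.706 mm³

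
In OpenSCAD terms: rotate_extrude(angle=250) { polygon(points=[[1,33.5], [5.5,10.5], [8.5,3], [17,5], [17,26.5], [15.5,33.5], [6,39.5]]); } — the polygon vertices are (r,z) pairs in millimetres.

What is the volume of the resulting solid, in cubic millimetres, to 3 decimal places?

Volume = 18321.685 mm³

Profile (r,z), 7 vertices: (1,33.5) (5.5,10.5) (8.5,3) (17,5) (17,26.5) (15.5,33.5) (6,39.5)
edge 0: (1,33.5)→(5.5,10.5)  cross = 1·10.5 − 5.5·33.5 = -173.7500; (r_i+r_j)·cross = 6.5·-173.7500 = -1129.3750
edge 1: (5.5,10.5)→(8.5,3)  cross = 5.5·3 − 8.5·10.5 = -72.7500; (r_i+r_j)·cross = 14·-72.7500 = -1018.5000
edge 2: (8.5,3)→(17,5)  cross = 8.5·5 − 17·3 = -8.5000; (r_i+r_j)·cross = 25.5·-8.5000 = -216.7500
edge 3: (17,5)→(17,26.5)  cross = 17·26.5 − 17·5 = 365.5000; (r_i+r_j)·cross = 34·365.5000 = 12427.0000
edge 4: (17,26.5)→(15.5,33.5)  cross = 17·33.5 − 15.5·26.5 = 158.7500; (r_i+r_j)·cross = 32.5·158.7500 = 5159.3750
edge 5: (15.5,33.5)→(6,39.5)  cross = 15.5·39.5 − 6·33.5 = 411.2500; (r_i+r_j)·cross = 21.5·411.2500 = 8841.8750
edge 6: (6,39.5)→(1,33.5)  cross = 6·33.5 − 1·39.5 = 161.5000; (r_i+r_j)·cross = 7·161.5000 = 1130.5000
Σcross = 842.0000 → A = |Σcross|/2 = 421.0000 mm²
Σ(r_i+r_j)·cross = 25194.1250 → first moment M = |Σ|/6 = 4199.0208
R_c = M/A = 4199.0208/421.0000 = 9.9739 mm
θ = 250° = 4.363323 rad
V = θ·R_c·A = 4.363323·9.9739·421.0000 = 18321.685 mm³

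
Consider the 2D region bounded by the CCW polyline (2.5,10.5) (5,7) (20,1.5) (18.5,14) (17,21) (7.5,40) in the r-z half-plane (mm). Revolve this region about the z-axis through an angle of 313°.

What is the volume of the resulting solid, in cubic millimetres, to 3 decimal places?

Volume = 21913.549 mm³

Profile (r,z), 6 vertices: (2.5,10.5) (5,7) (20,1.5) (18.5,14) (17,21) (7.5,40)
edge 0: (2.5,10.5)→(5,7)  cross = 2.5·7 − 5·10.5 = -35.0000; (r_i+r_j)·cross = 7.5·-35.0000 = -262.5000
edge 1: (5,7)→(20,1.5)  cross = 5·1.5 − 20·7 = -132.5000; (r_i+r_j)·cross = 25·-132.5000 = -3312.5000
edge 2: (20,1.5)→(18.5,14)  cross = 20·14 − 18.5·1.5 = 252.2500; (r_i+r_j)·cross = 38.5·252.2500 = 9711.6250
edge 3: (18.5,14)→(17,21)  cross = 18.5·21 − 17·14 = 150.5000; (r_i+r_j)·cross = 35.5·150.5000 = 5342.7500
edge 4: (17,21)→(7.5,40)  cross = 17·40 − 7.5·21 = 522.5000; (r_i+r_j)·cross = 24.5·522.5000 = 12801.2500
edge 5: (7.5,40)→(2.5,10.5)  cross = 7.5·10.5 − 2.5·40 = -21.2500; (r_i+r_j)·cross = 10·-21.2500 = -212.5000
Σcross = 736.5000 → A = |Σcross|/2 = 368.2500 mm²
Σ(r_i+r_j)·cross = 24068.1250 → first moment M = |Σ|/6 = 4011.3542
R_c = M/A = 4011.3542/368.2500 = 10.8930 mm
θ = 313° = 5.462881 rad
V = θ·R_c·A = 5.462881·10.8930·368.2500 = 21913.549 mm³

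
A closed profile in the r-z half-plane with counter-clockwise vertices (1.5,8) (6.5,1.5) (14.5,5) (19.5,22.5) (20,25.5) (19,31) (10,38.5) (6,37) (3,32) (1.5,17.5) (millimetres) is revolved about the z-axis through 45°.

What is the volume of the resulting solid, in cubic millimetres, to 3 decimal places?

Volume = 3915.226 mm³

Profile (r,z), 10 vertices: (1.5,8) (6.5,1.5) (14.5,5) (19.5,22.5) (20,25.5) (19,31) (10,38.5) (6,37) (3,32) (1.5,17.5)
edge 0: (1.5,8)→(6.5,1.5)  cross = 1.5·1.5 − 6.5·8 = -49.7500; (r_i+r_j)·cross = 8·-49.7500 = -398.0000
edge 1: (6.5,1.5)→(14.5,5)  cross = 6.5·5 − 14.5·1.5 = 10.7500; (r_i+r_j)·cross = 21·10.7500 = 225.7500
edge 2: (14.5,5)→(19.5,22.5)  cross = 14.5·22.5 − 19.5·5 = 228.7500; (r_i+r_j)·cross = 34·228.7500 = 7777.5000
edge 3: (19.5,22.5)→(20,25.5)  cross = 19.5·25.5 − 20·22.5 = 47.2500; (r_i+r_j)·cross = 39.5·47.2500 = 1866.3750
edge 4: (20,25.5)→(19,31)  cross = 20·31 − 19·25.5 = 135.5000; (r_i+r_j)·cross = 39·135.5000 = 5284.5000
edge 5: (19,31)→(10,38.5)  cross = 19·38.5 − 10·31 = 421.5000; (r_i+r_j)·cross = 29·421.5000 = 12223.5000
edge 6: (10,38.5)→(6,37)  cross = 10·37 − 6·38.5 = 139.0000; (r_i+r_j)·cross = 16·139.0000 = 2224.0000
edge 7: (6,37)→(3,32)  cross = 6·32 − 3·37 = 81.0000; (r_i+r_j)·cross = 9·81.0000 = 729.0000
edge 8: (3,32)→(1.5,17.5)  cross = 3·17.5 − 1.5·32 = 4.5000; (r_i+r_j)·cross = 4.5·4.5000 = 20.2500
edge 9: (1.5,17.5)→(1.5,8)  cross = 1.5·8 − 1.5·17.5 = -14.2500; (r_i+r_j)·cross = 3·-14.2500 = -42.7500
Σcross = 1004.2500 → A = |Σcross|/2 = 502.1250 mm²
Σ(r_i+r_j)·cross = 29910.1250 → first moment M = |Σ|/6 = 4985.0208
R_c = M/A = 4985.0208/502.1250 = 9.9278 mm
θ = 45° = 0.785398 rad
V = θ·R_c·A = 0.785398·9.9278·502.1250 = 3915.226 mm³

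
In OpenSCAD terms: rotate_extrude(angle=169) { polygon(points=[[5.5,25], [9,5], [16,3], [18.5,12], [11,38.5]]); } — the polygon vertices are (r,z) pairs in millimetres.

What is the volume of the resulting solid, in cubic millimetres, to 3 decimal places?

Profile (r,z), 5 vertices: (5.5,25) (9,5) (16,3) (18.5,12) (11,38.5)
edge 0: (5.5,25)→(9,5)  cross = 5.5·5 − 9·25 = -197.5000; (r_i+r_j)·cross = 14.5·-197.5000 = -2863.7500
edge 1: (9,5)→(16,3)  cross = 9·3 − 16·5 = -53.0000; (r_i+r_j)·cross = 25·-53.0000 = -1325.0000
edge 2: (16,3)→(18.5,12)  cross = 16·12 − 18.5·3 = 136.5000; (r_i+r_j)·cross = 34.5·136.5000 = 4709.2500
edge 3: (18.5,12)→(11,38.5)  cross = 18.5·38.5 − 11·12 = 580.2500; (r_i+r_j)·cross = 29.5·580.2500 = 17117.3750
edge 4: (11,38.5)→(5.5,25)  cross = 11·25 − 5.5·38.5 = 63.2500; (r_i+r_j)·cross = 16.5·63.2500 = 1043.6250
Σcross = 529.5000 → A = |Σcross|/2 = 264.7500 mm²
Σ(r_i+r_j)·cross = 18681.5000 → first moment M = |Σ|/6 = 3113.5833
R_c = M/A = 3113.5833/264.7500 = 11.7605 mm
θ = 169° = 2.949606 rad
V = θ·R_c·A = 2.949606·11.7605·264.7500 = 9183.845 mm³

Volume = 9183.845 mm³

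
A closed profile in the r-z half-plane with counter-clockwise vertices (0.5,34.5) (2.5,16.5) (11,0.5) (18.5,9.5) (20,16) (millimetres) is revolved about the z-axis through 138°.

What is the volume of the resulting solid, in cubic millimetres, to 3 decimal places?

Profile (r,z), 5 vertices: (0.5,34.5) (2.5,16.5) (11,0.5) (18.5,9.5) (20,16)
edge 0: (0.5,34.5)→(2.5,16.5)  cross = 0.5·16.5 − 2.5·34.5 = -78.0000; (r_i+r_j)·cross = 3·-78.0000 = -234.0000
edge 1: (2.5,16.5)→(11,0.5)  cross = 2.5·0.5 − 11·16.5 = -180.2500; (r_i+r_j)·cross = 13.5·-180.2500 = -2433.3750
edge 2: (11,0.5)→(18.5,9.5)  cross = 11·9.5 − 18.5·0.5 = 95.2500; (r_i+r_j)·cross = 29.5·95.2500 = 2809.8750
edge 3: (18.5,9.5)→(20,16)  cross = 18.5·16 − 20·9.5 = 106.0000; (r_i+r_j)·cross = 38.5·106.0000 = 4081.0000
edge 4: (20,16)→(0.5,34.5)  cross = 20·34.5 − 0.5·16 = 682.0000; (r_i+r_j)·cross = 20.5·682.0000 = 13981.0000
Σcross = 625.0000 → A = |Σcross|/2 = 312.5000 mm²
Σ(r_i+r_j)·cross = 18204.5000 → first moment M = |Σ|/6 = 3034.0833
R_c = M/A = 3034.0833/312.5000 = 9.7091 mm
θ = 138° = 2.408554 rad
V = θ·R_c·A = 2.408554·9.7091·312.5000 = 7307.755 mm³

Volume = 7307.755 mm³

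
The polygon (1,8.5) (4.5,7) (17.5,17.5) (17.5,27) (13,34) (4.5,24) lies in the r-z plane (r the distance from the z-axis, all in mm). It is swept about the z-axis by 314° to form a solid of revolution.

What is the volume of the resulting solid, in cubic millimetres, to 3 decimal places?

Volume = 13689.189 mm³

Profile (r,z), 6 vertices: (1,8.5) (4.5,7) (17.5,17.5) (17.5,27) (13,34) (4.5,24)
edge 0: (1,8.5)→(4.5,7)  cross = 1·7 − 4.5·8.5 = -31.2500; (r_i+r_j)·cross = 5.5·-31.2500 = -171.8750
edge 1: (4.5,7)→(17.5,17.5)  cross = 4.5·17.5 − 17.5·7 = -43.7500; (r_i+r_j)·cross = 22·-43.7500 = -962.5000
edge 2: (17.5,17.5)→(17.5,27)  cross = 17.5·27 − 17.5·17.5 = 166.2500; (r_i+r_j)·cross = 35·166.2500 = 5818.7500
edge 3: (17.5,27)→(13,34)  cross = 17.5·34 − 13·27 = 244.0000; (r_i+r_j)·cross = 30.5·244.0000 = 7442.0000
edge 4: (13,34)→(4.5,24)  cross = 13·24 − 4.5·34 = 159.0000; (r_i+r_j)·cross = 17.5·159.0000 = 2782.5000
edge 5: (4.5,24)→(1,8.5)  cross = 4.5·8.5 − 1·24 = 14.2500; (r_i+r_j)·cross = 5.5·14.2500 = 78.3750
Σcross = 508.5000 → A = |Σcross|/2 = 254.2500 mm²
Σ(r_i+r_j)·cross = 14987.2500 → first moment M = |Σ|/6 = 2497.8750
R_c = M/A = 2497.8750/254.2500 = 9.8245 mm
θ = 314° = 5.480334 rad
V = θ·R_c·A = 5.480334·9.8245·254.2500 = 13689.189 mm³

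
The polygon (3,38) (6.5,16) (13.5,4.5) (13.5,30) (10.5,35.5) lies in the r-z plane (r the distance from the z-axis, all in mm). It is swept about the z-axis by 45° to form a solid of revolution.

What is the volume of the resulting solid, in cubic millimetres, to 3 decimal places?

Volume = 1513.200 mm³

Profile (r,z), 5 vertices: (3,38) (6.5,16) (13.5,4.5) (13.5,30) (10.5,35.5)
edge 0: (3,38)→(6.5,16)  cross = 3·16 − 6.5·38 = -199.0000; (r_i+r_j)·cross = 9.5·-199.0000 = -1890.5000
edge 1: (6.5,16)→(13.5,4.5)  cross = 6.5·4.5 − 13.5·16 = -186.7500; (r_i+r_j)·cross = 20·-186.7500 = -3735.0000
edge 2: (13.5,4.5)→(13.5,30)  cross = 13.5·30 − 13.5·4.5 = 344.2500; (r_i+r_j)·cross = 27·344.2500 = 9294.7500
edge 3: (13.5,30)→(10.5,35.5)  cross = 13.5·35.5 − 10.5·30 = 164.2500; (r_i+r_j)·cross = 24·164.2500 = 3942.0000
edge 4: (10.5,35.5)→(3,38)  cross = 10.5·38 − 3·35.5 = 292.5000; (r_i+r_j)·cross = 13.5·292.5000 = 3948.7500
Σcross = 415.2500 → A = |Σcross|/2 = 207.6250 mm²
Σ(r_i+r_j)·cross = 11560.0000 → first moment M = |Σ|/6 = 1926.6667
R_c = M/A = 1926.6667/207.6250 = 9.2796 mm
θ = 45° = 0.785398 rad
V = θ·R_c·A = 0.785398·9.2796·207.6250 = 1513.200 mm³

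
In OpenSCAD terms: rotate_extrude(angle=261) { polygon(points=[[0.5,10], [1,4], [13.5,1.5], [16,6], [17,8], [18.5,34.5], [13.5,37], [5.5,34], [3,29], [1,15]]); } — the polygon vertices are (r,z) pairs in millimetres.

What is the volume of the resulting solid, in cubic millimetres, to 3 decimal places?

Volume = 22582.187 mm³

Profile (r,z), 10 vertices: (0.5,10) (1,4) (13.5,1.5) (16,6) (17,8) (18.5,34.5) (13.5,37) (5.5,34) (3,29) (1,15)
edge 0: (0.5,10)→(1,4)  cross = 0.5·4 − 1·10 = -8.0000; (r_i+r_j)·cross = 1.5·-8.0000 = -12.0000
edge 1: (1,4)→(13.5,1.5)  cross = 1·1.5 − 13.5·4 = -52.5000; (r_i+r_j)·cross = 14.5·-52.5000 = -761.2500
edge 2: (13.5,1.5)→(16,6)  cross = 13.5·6 − 16·1.5 = 57.0000; (r_i+r_j)·cross = 29.5·57.0000 = 1681.5000
edge 3: (16,6)→(17,8)  cross = 16·8 − 17·6 = 26.0000; (r_i+r_j)·cross = 33·26.0000 = 858.0000
edge 4: (17,8)→(18.5,34.5)  cross = 17·34.5 − 18.5·8 = 438.5000; (r_i+r_j)·cross = 35.5·438.5000 = 15566.7500
edge 5: (18.5,34.5)→(13.5,37)  cross = 18.5·37 − 13.5·34.5 = 218.7500; (r_i+r_j)·cross = 32·218.7500 = 7000.0000
edge 6: (13.5,37)→(5.5,34)  cross = 13.5·34 − 5.5·37 = 255.5000; (r_i+r_j)·cross = 19·255.5000 = 4854.5000
edge 7: (5.5,34)→(3,29)  cross = 5.5·29 − 3·34 = 57.5000; (r_i+r_j)·cross = 8.5·57.5000 = 488.7500
edge 8: (3,29)→(1,15)  cross = 3·15 − 1·29 = 16.0000; (r_i+r_j)·cross = 4·16.0000 = 64.0000
edge 9: (1,15)→(0.5,10)  cross = 1·10 − 0.5·15 = 2.5000; (r_i+r_j)·cross = 1.5·2.5000 = 3.7500
Σcross = 1011.2500 → A = |Σcross|/2 = 505.6250 mm²
Σ(r_i+r_j)·cross = 29744.0000 → first moment M = |Σ|/6 = 4957.3333
R_c = M/A = 4957.3333/505.6250 = 9.8044 mm
θ = 261° = 4.555309 rad
V = θ·R_c·A = 4.555309·9.8044·505.6250 = 22582.187 mm³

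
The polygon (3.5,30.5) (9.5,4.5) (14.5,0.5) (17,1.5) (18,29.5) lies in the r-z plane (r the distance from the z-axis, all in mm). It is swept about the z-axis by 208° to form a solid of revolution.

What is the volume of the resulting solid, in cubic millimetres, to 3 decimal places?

Profile (r,z), 5 vertices: (3.5,30.5) (9.5,4.5) (14.5,0.5) (17,1.5) (18,29.5)
edge 0: (3.5,30.5)→(9.5,4.5)  cross = 3.5·4.5 − 9.5·30.5 = -274.0000; (r_i+r_j)·cross = 13·-274.0000 = -3562.0000
edge 1: (9.5,4.5)→(14.5,0.5)  cross = 9.5·0.5 − 14.5·4.5 = -60.5000; (r_i+r_j)·cross = 24·-60.5000 = -1452.0000
edge 2: (14.5,0.5)→(17,1.5)  cross = 14.5·1.5 − 17·0.5 = 13.2500; (r_i+r_j)·cross = 31.5·13.2500 = 417.3750
edge 3: (17,1.5)→(18,29.5)  cross = 17·29.5 − 18·1.5 = 474.5000; (r_i+r_j)·cross = 35·474.5000 = 16607.5000
edge 4: (18,29.5)→(3.5,30.5)  cross = 18·30.5 − 3.5·29.5 = 445.7500; (r_i+r_j)·cross = 21.5·445.7500 = 9583.6250
Σcross = 599.0000 → A = |Σcross|/2 = 299.5000 mm²
Σ(r_i+r_j)·cross = 21594.5000 → first moment M = |Σ|/6 = 3599.0833
R_c = M/A = 3599.0833/299.5000 = 12.0170 mm
θ = 208° = 3.630285 rad
V = θ·R_c·A = 3.630285·12.0170·299.5000 = 13065.698 mm³

Volume = 13065.698 mm³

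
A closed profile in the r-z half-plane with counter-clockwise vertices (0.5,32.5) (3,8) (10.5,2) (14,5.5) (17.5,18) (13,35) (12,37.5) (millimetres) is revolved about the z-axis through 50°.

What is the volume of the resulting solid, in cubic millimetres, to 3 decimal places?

Profile (r,z), 7 vertices: (0.5,32.5) (3,8) (10.5,2) (14,5.5) (17.5,18) (13,35) (12,37.5)
edge 0: (0.5,32.5)→(3,8)  cross = 0.5·8 − 3·32.5 = -93.5000; (r_i+r_j)·cross = 3.5·-93.5000 = -327.2500
edge 1: (3,8)→(10.5,2)  cross = 3·2 − 10.5·8 = -78.0000; (r_i+r_j)·cross = 13.5·-78.0000 = -1053.0000
edge 2: (10.5,2)→(14,5.5)  cross = 10.5·5.5 − 14·2 = 29.7500; (r_i+r_j)·cross = 24.5·29.7500 = 728.8750
edge 3: (14,5.5)→(17.5,18)  cross = 14·18 − 17.5·5.5 = 155.7500; (r_i+r_j)·cross = 31.5·155.7500 = 4906.1250
edge 4: (17.5,18)→(13,35)  cross = 17.5·35 − 13·18 = 378.5000; (r_i+r_j)·cross = 30.5·378.5000 = 11544.2500
edge 5: (13,35)→(12,37.5)  cross = 13·37.5 − 12·35 = 67.5000; (r_i+r_j)·cross = 25·67.5000 = 1687.5000
edge 6: (12,37.5)→(0.5,32.5)  cross = 12·32.5 − 0.5·37.5 = 371.2500; (r_i+r_j)·cross = 12.5·371.2500 = 4640.6250
Σcross = 831.2500 → A = |Σcross|/2 = 415.6250 mm²
Σ(r_i+r_j)·cross = 22127.1250 → first moment M = |Σ|/6 = 3687.8542
R_c = M/A = 3687.8542/415.6250 = 8.8730 mm
θ = 50° = 0.872665 rad
V = θ·R_c·A = 0.872665·8.8730·415.6250 = 3218.260 mm³

Volume = 3218.260 mm³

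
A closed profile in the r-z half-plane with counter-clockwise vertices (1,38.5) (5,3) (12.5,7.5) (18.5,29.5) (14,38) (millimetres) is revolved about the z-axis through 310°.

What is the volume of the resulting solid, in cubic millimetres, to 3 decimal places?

Volume = 20679.912 mm³

Profile (r,z), 5 vertices: (1,38.5) (5,3) (12.5,7.5) (18.5,29.5) (14,38)
edge 0: (1,38.5)→(5,3)  cross = 1·3 − 5·38.5 = -189.5000; (r_i+r_j)·cross = 6·-189.5000 = -1137.0000
edge 1: (5,3)→(12.5,7.5)  cross = 5·7.5 − 12.5·3 = 0.0000; (r_i+r_j)·cross = 17.5·0.0000 = 0.0000
edge 2: (12.5,7.5)→(18.5,29.5)  cross = 12.5·29.5 − 18.5·7.5 = 230.0000; (r_i+r_j)·cross = 31·230.0000 = 7130.0000
edge 3: (18.5,29.5)→(14,38)  cross = 18.5·38 − 14·29.5 = 290.0000; (r_i+r_j)·cross = 32.5·290.0000 = 9425.0000
edge 4: (14,38)→(1,38.5)  cross = 14·38.5 − 1·38 = 501.0000; (r_i+r_j)·cross = 15·501.0000 = 7515.0000
Σcross = 831.5000 → A = |Σcross|/2 = 415.7500 mm²
Σ(r_i+r_j)·cross = 22933.0000 → first moment M = |Σ|/6 = 3822.1667
R_c = M/A = 3822.1667/415.7500 = 9.1934 mm
θ = 310° = 5.410521 rad
V = θ·R_c·A = 5.410521·9.1934·415.7500 = 20679.912 mm³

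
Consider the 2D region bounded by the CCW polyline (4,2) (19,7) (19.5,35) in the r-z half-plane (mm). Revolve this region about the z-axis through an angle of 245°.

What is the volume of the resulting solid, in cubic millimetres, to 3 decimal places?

Volume = 12645.547 mm³

Profile (r,z), 3 vertices: (4,2) (19,7) (19.5,35)
edge 0: (4,2)→(19,7)  cross = 4·7 − 19·2 = -10.0000; (r_i+r_j)·cross = 23·-10.0000 = -230.0000
edge 1: (19,7)→(19.5,35)  cross = 19·35 − 19.5·7 = 528.5000; (r_i+r_j)·cross = 38.5·528.5000 = 20347.2500
edge 2: (19.5,35)→(4,2)  cross = 19.5·2 − 4·35 = -101.0000; (r_i+r_j)·cross = 23.5·-101.0000 = -2373.5000
Σcross = 417.5000 → A = |Σcross|/2 = 208.7500 mm²
Σ(r_i+r_j)·cross = 17743.7500 → first moment M = |Σ|/6 = 2957.2917
R_c = M/A = 2957.2917/208.7500 = 14.1667 mm
θ = 245° = 4.276057 rad
V = θ·R_c·A = 4.276057·14.1667·208.7500 = 12645.547 mm³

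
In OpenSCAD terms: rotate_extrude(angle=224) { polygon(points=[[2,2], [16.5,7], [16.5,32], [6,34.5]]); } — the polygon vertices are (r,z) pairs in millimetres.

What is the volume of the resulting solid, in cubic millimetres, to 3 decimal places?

Profile (r,z), 4 vertices: (2,2) (16.5,7) (16.5,32) (6,34.5)
edge 0: (2,2)→(16.5,7)  cross = 2·7 − 16.5·2 = -19.0000; (r_i+r_j)·cross = 18.5·-19.0000 = -351.5000
edge 1: (16.5,7)→(16.5,32)  cross = 16.5·32 − 16.5·7 = 412.5000; (r_i+r_j)·cross = 33·412.5000 = 13612.5000
edge 2: (16.5,32)→(6,34.5)  cross = 16.5·34.5 − 6·32 = 377.2500; (r_i+r_j)·cross = 22.5·377.2500 = 8488.1250
edge 3: (6,34.5)→(2,2)  cross = 6·2 − 2·34.5 = -57.0000; (r_i+r_j)·cross = 8·-57.0000 = -456.0000
Σcross = 713.7500 → A = |Σcross|/2 = 356.8750 mm²
Σ(r_i+r_j)·cross = 21293.1250 → first moment M = |Σ|/6 = 3548.8542
R_c = M/A = 3548.8542/356.8750 = 9.9442 mm
θ = 224° = 3.909538 rad
V = θ·R_c·A = 3.909538·9.9442·356.8750 = 13874.379 mm³

Volume = 13874.379 mm³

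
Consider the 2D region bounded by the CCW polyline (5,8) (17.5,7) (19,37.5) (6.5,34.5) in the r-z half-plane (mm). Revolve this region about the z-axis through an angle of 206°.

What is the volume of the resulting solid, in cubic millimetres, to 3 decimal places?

Volume = 15490.088 mm³

Profile (r,z), 4 vertices: (5,8) (17.5,7) (19,37.5) (6.5,34.5)
edge 0: (5,8)→(17.5,7)  cross = 5·7 − 17.5·8 = -105.0000; (r_i+r_j)·cross = 22.5·-105.0000 = -2362.5000
edge 1: (17.5,7)→(19,37.5)  cross = 17.5·37.5 − 19·7 = 523.2500; (r_i+r_j)·cross = 36.5·523.2500 = 19098.6250
edge 2: (19,37.5)→(6.5,34.5)  cross = 19·34.5 − 6.5·37.5 = 411.7500; (r_i+r_j)·cross = 25.5·411.7500 = 10499.6250
edge 3: (6.5,34.5)→(5,8)  cross = 6.5·8 − 5·34.5 = -120.5000; (r_i+r_j)·cross = 11.5·-120.5000 = -1385.7500
Σcross = 709.5000 → A = |Σcross|/2 = 354.7500 mm²
Σ(r_i+r_j)·cross = 25850.0000 → first moment M = |Σ|/6 = 4308.3333
R_c = M/A = 4308.3333/354.7500 = 12.1447 mm
θ = 206° = 3.595378 rad
V = θ·R_c·A = 3.595378·12.1447·354.7500 = 15490.088 mm³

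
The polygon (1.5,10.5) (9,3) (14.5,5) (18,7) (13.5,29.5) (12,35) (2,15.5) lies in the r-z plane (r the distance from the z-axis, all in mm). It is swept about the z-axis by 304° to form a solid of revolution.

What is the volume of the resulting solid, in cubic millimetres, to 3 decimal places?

Profile (r,z), 7 vertices: (1.5,10.5) (9,3) (14.5,5) (18,7) (13.5,29.5) (12,35) (2,15.5)
edge 0: (1.5,10.5)→(9,3)  cross = 1.5·3 − 9·10.5 = -90.0000; (r_i+r_j)·cross = 10.5·-90.0000 = -945.0000
edge 1: (9,3)→(14.5,5)  cross = 9·5 − 14.5·3 = 1.5000; (r_i+r_j)·cross = 23.5·1.5000 = 35.2500
edge 2: (14.5,5)→(18,7)  cross = 14.5·7 − 18·5 = 11.5000; (r_i+r_j)·cross = 32.5·11.5000 = 373.7500
edge 3: (18,7)→(13.5,29.5)  cross = 18·29.5 − 13.5·7 = 436.5000; (r_i+r_j)·cross = 31.5·436.5000 = 13749.7500
edge 4: (13.5,29.5)→(12,35)  cross = 13.5·35 − 12·29.5 = 118.5000; (r_i+r_j)·cross = 25.5·118.5000 = 3021.7500
edge 5: (12,35)→(2,15.5)  cross = 12·15.5 − 2·35 = 116.0000; (r_i+r_j)·cross = 14·116.0000 = 1624.0000
edge 6: (2,15.5)→(1.5,10.5)  cross = 2·10.5 − 1.5·15.5 = -2.2500; (r_i+r_j)·cross = 3.5·-2.2500 = -7.8750
Σcross = 591.7500 → A = |Σcross|/2 = 295.8750 mm²
Σ(r_i+r_j)·cross = 17851.6250 → first moment M = |Σ|/6 = 2975.2708
R_c = M/A = 2975.2708/295.8750 = 10.0558 mm
θ = 304° = 5.305801 rad
V = θ·R_c·A = 5.305801·10.0558·295.8750 = 15786.195 mm³

Volume = 15786.195 mm³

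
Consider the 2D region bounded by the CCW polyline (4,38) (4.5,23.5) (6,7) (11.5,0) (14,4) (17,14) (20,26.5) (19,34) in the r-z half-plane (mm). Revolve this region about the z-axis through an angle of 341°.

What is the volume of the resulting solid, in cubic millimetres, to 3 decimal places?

Profile (r,z), 8 vertices: (4,38) (4.5,23.5) (6,7) (11.5,0) (14,4) (17,14) (20,26.5) (19,34)
edge 0: (4,38)→(4.5,23.5)  cross = 4·23.5 − 4.5·38 = -77.0000; (r_i+r_j)·cross = 8.5·-77.0000 = -654.5000
edge 1: (4.5,23.5)→(6,7)  cross = 4.5·7 − 6·23.5 = -109.5000; (r_i+r_j)·cross = 10.5·-109.5000 = -1149.7500
edge 2: (6,7)→(11.5,0)  cross = 6·0 − 11.5·7 = -80.5000; (r_i+r_j)·cross = 17.5·-80.5000 = -1408.7500
edge 3: (11.5,0)→(14,4)  cross = 11.5·4 − 14·0 = 46.0000; (r_i+r_j)·cross = 25.5·46.0000 = 1173.0000
edge 4: (14,4)→(17,14)  cross = 14·14 − 17·4 = 128.0000; (r_i+r_j)·cross = 31·128.0000 = 3968.0000
edge 5: (17,14)→(20,26.5)  cross = 17·26.5 − 20·14 = 170.5000; (r_i+r_j)·cross = 37·170.5000 = 6308.5000
edge 6: (20,26.5)→(19,34)  cross = 20·34 − 19·26.5 = 176.5000; (r_i+r_j)·cross = 39·176.5000 = 6883.5000
edge 7: (19,34)→(4,38)  cross = 19·38 − 4·34 = 586.0000; (r_i+r_j)·cross = 23·586.0000 = 13478.0000
Σcross = 840.0000 → A = |Σcross|/2 = 420.0000 mm²
Σ(r_i+r_j)·cross = 28598.0000 → first moment M = |Σ|/6 = 4766.3333
R_c = M/A = 4766.3333/420.0000 = 11.3484 mm
θ = 341° = 5.951573 rad
V = θ·R_c·A = 5.951573·11.3484·420.0000 = 28367.180 mm³

Volume = 28367.180 mm³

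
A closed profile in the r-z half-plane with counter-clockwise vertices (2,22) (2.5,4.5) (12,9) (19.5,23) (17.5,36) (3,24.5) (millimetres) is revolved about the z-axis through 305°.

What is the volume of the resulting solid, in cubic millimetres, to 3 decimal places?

Profile (r,z), 6 vertices: (2,22) (2.5,4.5) (12,9) (19.5,23) (17.5,36) (3,24.5)
edge 0: (2,22)→(2.5,4.5)  cross = 2·4.5 − 2.5·22 = -46.0000; (r_i+r_j)·cross = 4.5·-46.0000 = -207.0000
edge 1: (2.5,4.5)→(12,9)  cross = 2.5·9 − 12·4.5 = -31.5000; (r_i+r_j)·cross = 14.5·-31.5000 = -456.7500
edge 2: (12,9)→(19.5,23)  cross = 12·23 − 19.5·9 = 100.5000; (r_i+r_j)·cross = 31.5·100.5000 = 3165.7500
edge 3: (19.5,23)→(17.5,36)  cross = 19.5·36 − 17.5·23 = 299.5000; (r_i+r_j)·cross = 37·299.5000 = 11081.5000
edge 4: (17.5,36)→(3,24.5)  cross = 17.5·24.5 − 3·36 = 320.7500; (r_i+r_j)·cross = 20.5·320.7500 = 6575.3750
edge 5: (3,24.5)→(2,22)  cross = 3·22 − 2·24.5 = 17.0000; (r_i+r_j)·cross = 5·17.0000 = 85.0000
Σcross = 660.2500 → A = |Σcross|/2 = 330.1250 mm²
Σ(r_i+r_j)·cross = 20243.8750 → first moment M = |Σ|/6 = 3373.9792
R_c = M/A = 3373.9792/330.1250 = 10.2203 mm
θ = 305° = 5.323254 rad
V = θ·R_c·A = 5.323254·10.2203·330.1250 = 17960.549 mm³

Volume = 17960.549 mm³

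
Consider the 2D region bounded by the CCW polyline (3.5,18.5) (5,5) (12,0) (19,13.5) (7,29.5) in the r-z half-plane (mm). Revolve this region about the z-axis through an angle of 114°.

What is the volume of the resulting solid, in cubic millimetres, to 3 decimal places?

Volume = 5224.929 mm³

Profile (r,z), 5 vertices: (3.5,18.5) (5,5) (12,0) (19,13.5) (7,29.5)
edge 0: (3.5,18.5)→(5,5)  cross = 3.5·5 − 5·18.5 = -75.0000; (r_i+r_j)·cross = 8.5·-75.0000 = -637.5000
edge 1: (5,5)→(12,0)  cross = 5·0 − 12·5 = -60.0000; (r_i+r_j)·cross = 17·-60.0000 = -1020.0000
edge 2: (12,0)→(19,13.5)  cross = 12·13.5 − 19·0 = 162.0000; (r_i+r_j)·cross = 31·162.0000 = 5022.0000
edge 3: (19,13.5)→(7,29.5)  cross = 19·29.5 − 7·13.5 = 466.0000; (r_i+r_j)·cross = 26·466.0000 = 12116.0000
edge 4: (7,29.5)→(3.5,18.5)  cross = 7·18.5 − 3.5·29.5 = 26.2500; (r_i+r_j)·cross = 10.5·26.2500 = 275.6250
Σcross = 519.2500 → A = |Σcross|/2 = 259.6250 mm²
Σ(r_i+r_j)·cross = 15756.1250 → first moment M = |Σ|/6 = 2626.0208
R_c = M/A = 2626.0208/259.6250 = 10.1147 mm
θ = 114° = 1.989675 rad
V = θ·R_c·A = 1.989675·10.1147·259.6250 = 5224.929 mm³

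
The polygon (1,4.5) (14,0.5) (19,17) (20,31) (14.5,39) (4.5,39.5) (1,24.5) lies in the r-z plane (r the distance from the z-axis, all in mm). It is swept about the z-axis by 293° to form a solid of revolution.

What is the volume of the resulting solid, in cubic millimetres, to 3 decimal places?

Volume = 30353.154 mm³

Profile (r,z), 7 vertices: (1,4.5) (14,0.5) (19,17) (20,31) (14.5,39) (4.5,39.5) (1,24.5)
edge 0: (1,4.5)→(14,0.5)  cross = 1·0.5 − 14·4.5 = -62.5000; (r_i+r_j)·cross = 15·-62.5000 = -937.5000
edge 1: (14,0.5)→(19,17)  cross = 14·17 − 19·0.5 = 228.5000; (r_i+r_j)·cross = 33·228.5000 = 7540.5000
edge 2: (19,17)→(20,31)  cross = 19·31 − 20·17 = 249.0000; (r_i+r_j)·cross = 39·249.0000 = 9711.0000
edge 3: (20,31)→(14.5,39)  cross = 20·39 − 14.5·31 = 330.5000; (r_i+r_j)·cross = 34.5·330.5000 = 11402.2500
edge 4: (14.5,39)→(4.5,39.5)  cross = 14.5·39.5 − 4.5·39 = 397.2500; (r_i+r_j)·cross = 19·397.2500 = 7547.7500
edge 5: (4.5,39.5)→(1,24.5)  cross = 4.5·24.5 − 1·39.5 = 70.7500; (r_i+r_j)·cross = 5.5·70.7500 = 389.1250
edge 6: (1,24.5)→(1,4.5)  cross = 1·4.5 − 1·24.5 = -20.0000; (r_i+r_j)·cross = 2·-20.0000 = -40.0000
Σcross = 1193.5000 → A = |Σcross|/2 = 596.7500 mm²
Σ(r_i+r_j)·cross = 35613.1250 → first moment M = |Σ|/6 = 5935.5208
R_c = M/A = 5935.5208/596.7500 = 9.9464 mm
θ = 293° = 5.113815 rad
V = θ·R_c·A = 5.113815·9.9464·596.7500 = 30353.154 mm³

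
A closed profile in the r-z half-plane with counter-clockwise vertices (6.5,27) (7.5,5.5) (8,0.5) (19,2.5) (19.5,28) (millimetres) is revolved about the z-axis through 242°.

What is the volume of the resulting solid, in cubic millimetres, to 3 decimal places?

Volume = 17519.366 mm³

Profile (r,z), 5 vertices: (6.5,27) (7.5,5.5) (8,0.5) (19,2.5) (19.5,28)
edge 0: (6.5,27)→(7.5,5.5)  cross = 6.5·5.5 − 7.5·27 = -166.7500; (r_i+r_j)·cross = 14·-166.7500 = -2334.5000
edge 1: (7.5,5.5)→(8,0.5)  cross = 7.5·0.5 − 8·5.5 = -40.2500; (r_i+r_j)·cross = 15.5·-40.2500 = -623.8750
edge 2: (8,0.5)→(19,2.5)  cross = 8·2.5 − 19·0.5 = 10.5000; (r_i+r_j)·cross = 27·10.5000 = 283.5000
edge 3: (19,2.5)→(19.5,28)  cross = 19·28 − 19.5·2.5 = 483.2500; (r_i+r_j)·cross = 38.5·483.2500 = 18605.1250
edge 4: (19.5,28)→(6.5,27)  cross = 19.5·27 − 6.5·28 = 344.5000; (r_i+r_j)·cross = 26·344.5000 = 8957.0000
Σcross = 631.2500 → A = |Σcross|/2 = 315.6250 mm²
Σ(r_i+r_j)·cross = 24887.2500 → first moment M = |Σ|/6 = 4147.8750
R_c = M/A = 4147.8750/315.6250 = 13.1418 mm
θ = 242° = 4.223697 rad
V = θ·R_c·A = 4.223697·13.1418·315.6250 = 17519.366 mm³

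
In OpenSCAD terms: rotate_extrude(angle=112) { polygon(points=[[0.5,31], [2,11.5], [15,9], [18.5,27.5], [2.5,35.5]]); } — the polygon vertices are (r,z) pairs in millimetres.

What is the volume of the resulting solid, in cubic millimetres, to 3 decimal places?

Profile (r,z), 5 vertices: (0.5,31) (2,11.5) (15,9) (18.5,27.5) (2.5,35.5)
edge 0: (0.5,31)→(2,11.5)  cross = 0.5·11.5 − 2·31 = -56.2500; (r_i+r_j)·cross = 2.5·-56.2500 = -140.6250
edge 1: (2,11.5)→(15,9)  cross = 2·9 − 15·11.5 = -154.5000; (r_i+r_j)·cross = 17·-154.5000 = -2626.5000
edge 2: (15,9)→(18.5,27.5)  cross = 15·27.5 − 18.5·9 = 246.0000; (r_i+r_j)·cross = 33.5·246.0000 = 8241.0000
edge 3: (18.5,27.5)→(2.5,35.5)  cross = 18.5·35.5 − 2.5·27.5 = 588.0000; (r_i+r_j)·cross = 21·588.0000 = 12348.0000
edge 4: (2.5,35.5)→(0.5,31)  cross = 2.5·31 − 0.5·35.5 = 59.7500; (r_i+r_j)·cross = 3·59.7500 = 179.2500
Σcross = 683.0000 → A = |Σcross|/2 = 341.5000 mm²
Σ(r_i+r_j)·cross = 18001.1250 → first moment M = |Σ|/6 = 3000.1875
R_c = M/A = 3000.1875/341.5000 = 8.7853 mm
θ = 112° = 1.954769 rad
V = θ·R_c·A = 1.954769·8.7853·341.5000 = 5864.673 mm³

Volume = 5864.673 mm³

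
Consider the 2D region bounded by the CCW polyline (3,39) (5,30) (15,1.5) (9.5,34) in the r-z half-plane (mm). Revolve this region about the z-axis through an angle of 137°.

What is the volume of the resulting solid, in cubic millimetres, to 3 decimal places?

Volume = 2316.230 mm³

Profile (r,z), 4 vertices: (3,39) (5,30) (15,1.5) (9.5,34)
edge 0: (3,39)→(5,30)  cross = 3·30 − 5·39 = -105.0000; (r_i+r_j)·cross = 8·-105.0000 = -840.0000
edge 1: (5,30)→(15,1.5)  cross = 5·1.5 − 15·30 = -442.5000; (r_i+r_j)·cross = 20·-442.5000 = -8850.0000
edge 2: (15,1.5)→(9.5,34)  cross = 15·34 − 9.5·1.5 = 495.7500; (r_i+r_j)·cross = 24.5·495.7500 = 12145.8750
edge 3: (9.5,34)→(3,39)  cross = 9.5·39 − 3·34 = 268.5000; (r_i+r_j)·cross = 12.5·268.5000 = 3356.2500
Σcross = 216.7500 → A = |Σcross|/2 = 108.3750 mm²
Σ(r_i+r_j)·cross = 5812.1250 → first moment M = |Σ|/6 = 968.6875
R_c = M/A = 968.6875/108.3750 = 8.9383 mm
θ = 137° = 2.391101 rad
V = θ·R_c·A = 2.391101·8.9383·108.3750 = 2316.230 mm³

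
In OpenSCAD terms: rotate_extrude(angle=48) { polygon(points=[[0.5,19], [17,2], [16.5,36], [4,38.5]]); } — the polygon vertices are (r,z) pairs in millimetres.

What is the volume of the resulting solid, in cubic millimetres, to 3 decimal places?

Volume = 3363.249 mm³

Profile (r,z), 4 vertices: (0.5,19) (17,2) (16.5,36) (4,38.5)
edge 0: (0.5,19)→(17,2)  cross = 0.5·2 − 17·19 = -322.0000; (r_i+r_j)·cross = 17.5·-322.0000 = -5635.0000
edge 1: (17,2)→(16.5,36)  cross = 17·36 − 16.5·2 = 579.0000; (r_i+r_j)·cross = 33.5·579.0000 = 19396.5000
edge 2: (16.5,36)→(4,38.5)  cross = 16.5·38.5 − 4·36 = 491.2500; (r_i+r_j)·cross = 20.5·491.2500 = 10070.6250
edge 3: (4,38.5)→(0.5,19)  cross = 4·19 − 0.5·38.5 = 56.7500; (r_i+r_j)·cross = 4.5·56.7500 = 255.3750
Σcross = 805.0000 → A = |Σcross|/2 = 402.5000 mm²
Σ(r_i+r_j)·cross = 24087.5000 → first moment M = |Σ|/6 = 4014.5833
R_c = M/A = 4014.5833/402.5000 = 9.9741 mm
θ = 48° = 0.837758 rad
V = θ·R_c·A = 0.837758·9.9741·402.5000 = 3363.249 mm³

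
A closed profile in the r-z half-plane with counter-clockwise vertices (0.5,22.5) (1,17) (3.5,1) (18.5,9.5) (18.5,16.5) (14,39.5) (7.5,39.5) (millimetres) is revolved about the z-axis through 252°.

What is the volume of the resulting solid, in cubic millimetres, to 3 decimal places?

Volume = 20368.019 mm³

Profile (r,z), 7 vertices: (0.5,22.5) (1,17) (3.5,1) (18.5,9.5) (18.5,16.5) (14,39.5) (7.5,39.5)
edge 0: (0.5,22.5)→(1,17)  cross = 0.5·17 − 1·22.5 = -14.0000; (r_i+r_j)·cross = 1.5·-14.0000 = -21.0000
edge 1: (1,17)→(3.5,1)  cross = 1·1 − 3.5·17 = -58.5000; (r_i+r_j)·cross = 4.5·-58.5000 = -263.2500
edge 2: (3.5,1)→(18.5,9.5)  cross = 3.5·9.5 − 18.5·1 = 14.7500; (r_i+r_j)·cross = 22·14.7500 = 324.5000
edge 3: (18.5,9.5)→(18.5,16.5)  cross = 18.5·16.5 − 18.5·9.5 = 129.5000; (r_i+r_j)·cross = 37·129.5000 = 4791.5000
edge 4: (18.5,16.5)→(14,39.5)  cross = 18.5·39.5 − 14·16.5 = 499.7500; (r_i+r_j)·cross = 32.5·499.7500 = 16241.8750
edge 5: (14,39.5)→(7.5,39.5)  cross = 14·39.5 − 7.5·39.5 = 256.7500; (r_i+r_j)·cross = 21.5·256.7500 = 5520.1250
edge 6: (7.5,39.5)→(0.5,22.5)  cross = 7.5·22.5 − 0.5·39.5 = 149.0000; (r_i+r_j)·cross = 8·149.0000 = 1192.0000
Σcross = 977.2500 → A = |Σcross|/2 = 488.6250 mm²
Σ(r_i+r_j)·cross = 27785.7500 → first moment M = |Σ|/6 = 4630.9583
R_c = M/A = 4630.9583/488.6250 = 9.4775 mm
θ = 252° = 4.398230 rad
V = θ·R_c·A = 4.398230·9.4775·488.6250 = 20368.019 mm³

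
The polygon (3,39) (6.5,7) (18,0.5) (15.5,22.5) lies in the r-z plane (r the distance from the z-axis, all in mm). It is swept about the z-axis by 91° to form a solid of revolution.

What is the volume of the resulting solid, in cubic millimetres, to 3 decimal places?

Volume = 4771.697 mm³

Profile (r,z), 4 vertices: (3,39) (6.5,7) (18,0.5) (15.5,22.5)
edge 0: (3,39)→(6.5,7)  cross = 3·7 − 6.5·39 = -232.5000; (r_i+r_j)·cross = 9.5·-232.5000 = -2208.7500
edge 1: (6.5,7)→(18,0.5)  cross = 6.5·0.5 − 18·7 = -122.7500; (r_i+r_j)·cross = 24.5·-122.7500 = -3007.3750
edge 2: (18,0.5)→(15.5,22.5)  cross = 18·22.5 − 15.5·0.5 = 397.2500; (r_i+r_j)·cross = 33.5·397.2500 = 13307.8750
edge 3: (15.5,22.5)→(3,39)  cross = 15.5·39 − 3·22.5 = 537.0000; (r_i+r_j)·cross = 18.5·537.0000 = 9934.5000
Σcross = 579.0000 → A = |Σcross|/2 = 289.5000 mm²
Σ(r_i+r_j)·cross = 18026.2500 → first moment M = |Σ|/6 = 3004.3750
R_c = M/A = 3004.3750/289.5000 = 10.3778 mm
θ = 91° = 1.588250 rad
V = θ·R_c·A = 1.588250·10.3778·289.5000 = 4771.697 mm³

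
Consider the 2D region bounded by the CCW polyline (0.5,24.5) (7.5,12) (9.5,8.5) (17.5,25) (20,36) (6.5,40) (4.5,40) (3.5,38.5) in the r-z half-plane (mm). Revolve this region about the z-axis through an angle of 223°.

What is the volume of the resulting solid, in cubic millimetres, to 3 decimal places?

Volume = 13885.659 mm³

Profile (r,z), 8 vertices: (0.5,24.5) (7.5,12) (9.5,8.5) (17.5,25) (20,36) (6.5,40) (4.5,40) (3.5,38.5)
edge 0: (0.5,24.5)→(7.5,12)  cross = 0.5·12 − 7.5·24.5 = -177.7500; (r_i+r_j)·cross = 8·-177.7500 = -1422.0000
edge 1: (7.5,12)→(9.5,8.5)  cross = 7.5·8.5 − 9.5·12 = -50.2500; (r_i+r_j)·cross = 17·-50.2500 = -854.2500
edge 2: (9.5,8.5)→(17.5,25)  cross = 9.5·25 − 17.5·8.5 = 88.7500; (r_i+r_j)·cross = 27·88.7500 = 2396.2500
edge 3: (17.5,25)→(20,36)  cross = 17.5·36 − 20·25 = 130.0000; (r_i+r_j)·cross = 37.5·130.0000 = 4875.0000
edge 4: (20,36)→(6.5,40)  cross = 20·40 − 6.5·36 = 566.0000; (r_i+r_j)·cross = 26.5·566.0000 = 14999.0000
edge 5: (6.5,40)→(4.5,40)  cross = 6.5·40 − 4.5·40 = 80.0000; (r_i+r_j)·cross = 11·80.0000 = 880.0000
edge 6: (4.5,40)→(3.5,38.5)  cross = 4.5·38.5 − 3.5·40 = 33.2500; (r_i+r_j)·cross = 8·33.2500 = 266.0000
edge 7: (3.5,38.5)→(0.5,24.5)  cross = 3.5·24.5 − 0.5·38.5 = 66.5000; (r_i+r_j)·cross = 4·66.5000 = 266.0000
Σcross = 736.5000 → A = |Σcross|/2 = 368.2500 mm²
Σ(r_i+r_j)·cross = 21406.0000 → first moment M = |Σ|/6 = 3567.6667
R_c = M/A = 3567.6667/368.2500 = 9.6882 mm
θ = 223° = 3.892084 rad
V = θ·R_c·A = 3.892084·9.6882·368.2500 = 13885.659 mm³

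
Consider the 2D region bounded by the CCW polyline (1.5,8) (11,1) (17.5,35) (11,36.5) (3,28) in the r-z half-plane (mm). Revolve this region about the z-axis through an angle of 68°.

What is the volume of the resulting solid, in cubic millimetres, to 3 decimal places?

Volume = 3822.043 mm³

Profile (r,z), 5 vertices: (1.5,8) (11,1) (17.5,35) (11,36.5) (3,28)
edge 0: (1.5,8)→(11,1)  cross = 1.5·1 − 11·8 = -86.5000; (r_i+r_j)·cross = 12.5·-86.5000 = -1081.2500
edge 1: (11,1)→(17.5,35)  cross = 11·35 − 17.5·1 = 367.5000; (r_i+r_j)·cross = 28.5·367.5000 = 10473.7500
edge 2: (17.5,35)→(11,36.5)  cross = 17.5·36.5 − 11·35 = 253.7500; (r_i+r_j)·cross = 28.5·253.7500 = 7231.8750
edge 3: (11,36.5)→(3,28)  cross = 11·28 − 3·36.5 = 198.5000; (r_i+r_j)·cross = 14·198.5000 = 2779.0000
edge 4: (3,28)→(1.5,8)  cross = 3·8 − 1.5·28 = -18.0000; (r_i+r_j)·cross = 4.5·-18.0000 = -81.0000
Σcross = 715.2500 → A = |Σcross|/2 = 357.6250 mm²
Σ(r_i+r_j)·cross = 19322.3750 → first moment M = |Σ|/6 = 3220.3958
R_c = M/A = 3220.3958/357.6250 = 9.0050 mm
θ = 68° = 1.186824 rad
V = θ·R_c·A = 1.186824·9.0050·357.6250 = 3822.043 mm³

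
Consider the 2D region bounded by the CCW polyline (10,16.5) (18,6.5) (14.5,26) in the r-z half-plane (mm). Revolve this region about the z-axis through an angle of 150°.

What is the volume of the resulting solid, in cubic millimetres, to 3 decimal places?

Volume = 2243.839 mm³

Profile (r,z), 3 vertices: (10,16.5) (18,6.5) (14.5,26)
edge 0: (10,16.5)→(18,6.5)  cross = 10·6.5 − 18·16.5 = -232.0000; (r_i+r_j)·cross = 28·-232.0000 = -6496.0000
edge 1: (18,6.5)→(14.5,26)  cross = 18·26 − 14.5·6.5 = 373.7500; (r_i+r_j)·cross = 32.5·373.7500 = 12146.8750
edge 2: (14.5,26)→(10,16.5)  cross = 14.5·16.5 − 10·26 = -20.7500; (r_i+r_j)·cross = 24.5·-20.7500 = -508.3750
Σcross = 121.0000 → A = |Σcross|/2 = 60.5000 mm²
Σ(r_i+r_j)·cross = 5142.5000 → first moment M = |Σ|/6 = 857.0833
R_c = M/A = 857.0833/60.5000 = 14.1667 mm
θ = 150° = 2.617994 rad
V = θ·R_c·A = 2.617994·14.1667·60.5000 = 2243.839 mm³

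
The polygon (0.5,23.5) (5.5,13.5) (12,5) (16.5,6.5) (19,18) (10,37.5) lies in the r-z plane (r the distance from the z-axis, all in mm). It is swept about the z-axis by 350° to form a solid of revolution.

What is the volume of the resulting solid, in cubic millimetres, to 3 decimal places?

Profile (r,z), 6 vertices: (0.5,23.5) (5.5,13.5) (12,5) (16.5,6.5) (19,18) (10,37.5)
edge 0: (0.5,23.5)→(5.5,13.5)  cross = 0.5·13.5 − 5.5·23.5 = -122.5000; (r_i+r_j)·cross = 6·-122.5000 = -735.0000
edge 1: (5.5,13.5)→(12,5)  cross = 5.5·5 − 12·13.5 = -134.5000; (r_i+r_j)·cross = 17.5·-134.5000 = -2353.7500
edge 2: (12,5)→(16.5,6.5)  cross = 12·6.5 − 16.5·5 = -4.5000; (r_i+r_j)·cross = 28.5·-4.5000 = -128.2500
edge 3: (16.5,6.5)→(19,18)  cross = 16.5·18 − 19·6.5 = 173.5000; (r_i+r_j)·cross = 35.5·173.5000 = 6159.2500
edge 4: (19,18)→(10,37.5)  cross = 19·37.5 − 10·18 = 532.5000; (r_i+r_j)·cross = 29·532.5000 = 15442.5000
edge 5: (10,37.5)→(0.5,23.5)  cross = 10·23.5 − 0.5·37.5 = 216.2500; (r_i+r_j)·cross = 10.5·216.2500 = 2270.6250
Σcross = 660.7500 → A = |Σcross|/2 = 330.3750 mm²
Σ(r_i+r_j)·cross = 20655.3750 → first moment M = |Σ|/6 = 3442.5625
R_c = M/A = 3442.5625/330.3750 = 10.4202 mm
θ = 350° = 6.108652 rad
V = θ·R_c·A = 6.108652·10.4202·330.3750 = 21029.418 mm³

Volume = 21029.418 mm³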